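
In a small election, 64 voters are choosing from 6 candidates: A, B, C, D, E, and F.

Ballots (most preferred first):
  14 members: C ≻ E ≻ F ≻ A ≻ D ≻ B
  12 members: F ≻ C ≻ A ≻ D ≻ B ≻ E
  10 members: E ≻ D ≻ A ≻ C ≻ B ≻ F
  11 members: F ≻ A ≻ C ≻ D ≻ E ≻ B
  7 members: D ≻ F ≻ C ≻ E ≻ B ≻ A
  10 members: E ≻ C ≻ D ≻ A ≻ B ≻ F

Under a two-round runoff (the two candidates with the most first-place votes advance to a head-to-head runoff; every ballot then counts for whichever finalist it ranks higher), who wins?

E

Round 1 first-place votes: A 0, B 0, C 14, D 7, E 20, F 23. F and E advance.
Runoff: F is ranked above E on 30 ballots, E above F on 34.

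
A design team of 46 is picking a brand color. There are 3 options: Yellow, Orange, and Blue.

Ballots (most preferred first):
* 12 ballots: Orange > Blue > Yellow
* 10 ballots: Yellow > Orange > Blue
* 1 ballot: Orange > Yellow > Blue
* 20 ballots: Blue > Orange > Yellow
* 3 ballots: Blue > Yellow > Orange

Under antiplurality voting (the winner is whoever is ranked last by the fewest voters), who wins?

Orange

Last-place votes: Yellow 32, Orange 3, Blue 11.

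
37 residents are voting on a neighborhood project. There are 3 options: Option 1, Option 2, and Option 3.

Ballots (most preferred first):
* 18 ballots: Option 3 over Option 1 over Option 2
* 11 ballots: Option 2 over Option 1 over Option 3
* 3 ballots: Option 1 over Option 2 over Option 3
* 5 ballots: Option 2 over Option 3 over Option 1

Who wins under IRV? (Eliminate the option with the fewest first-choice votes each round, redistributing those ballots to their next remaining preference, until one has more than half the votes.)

Round 1: Option 1 3, Option 2 16, Option 3 18. Option 1 eliminated.
Round 2: Option 2 19, Option 3 18. Option 2 has a majority (≥19).

Option 2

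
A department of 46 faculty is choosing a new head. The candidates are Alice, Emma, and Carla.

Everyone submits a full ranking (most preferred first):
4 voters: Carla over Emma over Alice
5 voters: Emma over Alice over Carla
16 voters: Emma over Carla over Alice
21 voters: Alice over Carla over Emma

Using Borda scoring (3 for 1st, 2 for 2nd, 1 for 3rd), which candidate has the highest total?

Alice: 4×1 + 5×2 + 16×1 + 21×3 = 93
Emma: 4×2 + 5×3 + 16×3 + 21×1 = 92
Carla: 4×3 + 5×1 + 16×2 + 21×2 = 91

Alice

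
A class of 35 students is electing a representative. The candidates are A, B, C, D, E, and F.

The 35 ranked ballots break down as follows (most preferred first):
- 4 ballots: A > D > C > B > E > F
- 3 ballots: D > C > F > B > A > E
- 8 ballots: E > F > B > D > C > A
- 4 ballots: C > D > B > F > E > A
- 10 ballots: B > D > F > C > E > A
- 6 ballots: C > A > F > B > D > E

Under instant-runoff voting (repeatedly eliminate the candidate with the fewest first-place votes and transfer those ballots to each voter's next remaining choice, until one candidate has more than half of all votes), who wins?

Round 1: A 4, B 10, C 10, D 3, E 8, F 0. F eliminated.
Round 2: A 4, B 10, C 10, D 3, E 8. D eliminated.
Round 3: A 4, B 10, C 13, E 8. A eliminated.
Round 4: B 10, C 17, E 8. E eliminated.
Round 5: B 18, C 17. B has a majority (≥18).

B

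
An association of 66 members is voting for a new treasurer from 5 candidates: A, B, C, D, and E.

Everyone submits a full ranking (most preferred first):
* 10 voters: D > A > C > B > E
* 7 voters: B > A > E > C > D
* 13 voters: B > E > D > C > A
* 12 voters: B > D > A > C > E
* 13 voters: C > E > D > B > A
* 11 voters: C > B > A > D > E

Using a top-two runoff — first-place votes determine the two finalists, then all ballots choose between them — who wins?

Round 1 first-place votes: A 0, B 32, C 24, D 10, E 0. B and C advance.
Runoff: B is ranked above C on 32 ballots, C above B on 34.

C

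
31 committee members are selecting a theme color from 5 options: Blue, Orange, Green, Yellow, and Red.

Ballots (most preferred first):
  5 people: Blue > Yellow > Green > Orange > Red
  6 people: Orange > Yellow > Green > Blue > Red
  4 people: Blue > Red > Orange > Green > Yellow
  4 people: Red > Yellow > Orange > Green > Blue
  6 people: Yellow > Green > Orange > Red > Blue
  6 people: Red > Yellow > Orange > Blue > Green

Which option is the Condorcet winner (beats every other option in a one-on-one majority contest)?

Yellow

Yellow vs Blue: 22–9
Yellow vs Orange: 21–10
Yellow vs Green: 27–4
Yellow vs Red: 17–14
Yellow beats every other option.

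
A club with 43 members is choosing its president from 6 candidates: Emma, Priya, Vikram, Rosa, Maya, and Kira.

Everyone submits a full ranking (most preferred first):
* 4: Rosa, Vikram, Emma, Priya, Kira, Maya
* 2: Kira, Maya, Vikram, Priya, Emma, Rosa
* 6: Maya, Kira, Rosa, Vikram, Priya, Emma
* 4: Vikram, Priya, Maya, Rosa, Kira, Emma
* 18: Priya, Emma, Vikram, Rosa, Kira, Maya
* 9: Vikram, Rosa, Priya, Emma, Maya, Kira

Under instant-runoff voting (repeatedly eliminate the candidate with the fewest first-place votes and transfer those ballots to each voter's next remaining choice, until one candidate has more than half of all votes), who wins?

Round 1: Emma 0, Priya 18, Vikram 13, Rosa 4, Maya 6, Kira 2. Emma eliminated.
Round 2: Priya 18, Vikram 13, Rosa 4, Maya 6, Kira 2. Kira eliminated.
Round 3: Priya 18, Vikram 13, Rosa 4, Maya 8. Rosa eliminated.
Round 4: Priya 18, Vikram 17, Maya 8. Maya eliminated.
Round 5: Priya 18, Vikram 25. Vikram has a majority (≥22).

Vikram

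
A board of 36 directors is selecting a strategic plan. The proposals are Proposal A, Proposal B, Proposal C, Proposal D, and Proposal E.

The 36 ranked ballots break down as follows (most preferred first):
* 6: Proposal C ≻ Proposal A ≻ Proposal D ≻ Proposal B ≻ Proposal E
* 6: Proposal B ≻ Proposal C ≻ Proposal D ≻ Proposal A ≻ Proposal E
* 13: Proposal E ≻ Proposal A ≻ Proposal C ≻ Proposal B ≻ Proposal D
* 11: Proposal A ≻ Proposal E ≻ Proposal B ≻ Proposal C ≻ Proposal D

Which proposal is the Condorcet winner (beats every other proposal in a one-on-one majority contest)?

Proposal A

Proposal A vs Proposal B: 30–6
Proposal A vs Proposal C: 24–12
Proposal A vs Proposal D: 30–6
Proposal A vs Proposal E: 23–13
Proposal A beats every other proposal.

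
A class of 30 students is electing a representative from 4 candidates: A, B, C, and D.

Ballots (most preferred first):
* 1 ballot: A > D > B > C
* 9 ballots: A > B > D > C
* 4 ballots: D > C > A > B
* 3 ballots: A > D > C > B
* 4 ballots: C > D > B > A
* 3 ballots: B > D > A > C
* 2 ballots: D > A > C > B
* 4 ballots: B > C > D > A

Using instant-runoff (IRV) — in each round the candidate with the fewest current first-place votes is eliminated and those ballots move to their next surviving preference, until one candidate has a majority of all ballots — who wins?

Round 1: A 13, B 7, C 4, D 6. C eliminated.
Round 2: A 13, B 7, D 10. B eliminated.
Round 3: A 13, D 17. D has a majority (≥16).

D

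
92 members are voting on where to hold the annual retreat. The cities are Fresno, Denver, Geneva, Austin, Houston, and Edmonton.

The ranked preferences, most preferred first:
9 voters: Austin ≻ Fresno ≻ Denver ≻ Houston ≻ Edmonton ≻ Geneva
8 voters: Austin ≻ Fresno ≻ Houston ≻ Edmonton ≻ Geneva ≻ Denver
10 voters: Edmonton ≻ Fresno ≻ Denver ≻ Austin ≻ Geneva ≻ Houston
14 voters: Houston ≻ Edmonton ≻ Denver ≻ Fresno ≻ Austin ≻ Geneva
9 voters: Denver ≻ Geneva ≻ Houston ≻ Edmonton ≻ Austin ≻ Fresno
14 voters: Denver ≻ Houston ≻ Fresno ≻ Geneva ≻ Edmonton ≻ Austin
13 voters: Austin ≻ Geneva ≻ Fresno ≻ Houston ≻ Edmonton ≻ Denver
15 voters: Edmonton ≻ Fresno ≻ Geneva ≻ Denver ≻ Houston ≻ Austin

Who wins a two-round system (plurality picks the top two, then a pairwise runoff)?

Edmonton

Round 1 first-place votes: Fresno 0, Denver 23, Geneva 0, Austin 30, Houston 14, Edmonton 25. Austin and Edmonton advance.
Runoff: Austin is ranked above Edmonton on 30 ballots, Edmonton above Austin on 62.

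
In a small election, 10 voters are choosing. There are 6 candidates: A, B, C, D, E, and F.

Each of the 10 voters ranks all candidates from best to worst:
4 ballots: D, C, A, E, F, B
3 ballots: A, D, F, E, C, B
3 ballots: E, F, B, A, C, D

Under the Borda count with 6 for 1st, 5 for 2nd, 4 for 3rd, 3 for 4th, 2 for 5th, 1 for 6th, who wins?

A: 4×4 + 3×6 + 3×3 = 43
B: 4×1 + 3×1 + 3×4 = 19
C: 4×5 + 3×2 + 3×2 = 32
D: 4×6 + 3×5 + 3×1 = 42
E: 4×3 + 3×3 + 3×6 = 39
F: 4×2 + 3×4 + 3×5 = 35

A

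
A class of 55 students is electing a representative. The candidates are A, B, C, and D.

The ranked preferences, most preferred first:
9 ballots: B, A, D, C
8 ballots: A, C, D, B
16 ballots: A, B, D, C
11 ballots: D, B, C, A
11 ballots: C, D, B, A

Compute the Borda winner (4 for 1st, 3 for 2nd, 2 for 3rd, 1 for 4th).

B

A: 9×3 + 8×4 + 16×4 + 11×1 + 11×1 = 145
B: 9×4 + 8×1 + 16×3 + 11×3 + 11×2 = 147
C: 9×1 + 8×3 + 16×1 + 11×2 + 11×4 = 115
D: 9×2 + 8×2 + 16×2 + 11×4 + 11×3 = 143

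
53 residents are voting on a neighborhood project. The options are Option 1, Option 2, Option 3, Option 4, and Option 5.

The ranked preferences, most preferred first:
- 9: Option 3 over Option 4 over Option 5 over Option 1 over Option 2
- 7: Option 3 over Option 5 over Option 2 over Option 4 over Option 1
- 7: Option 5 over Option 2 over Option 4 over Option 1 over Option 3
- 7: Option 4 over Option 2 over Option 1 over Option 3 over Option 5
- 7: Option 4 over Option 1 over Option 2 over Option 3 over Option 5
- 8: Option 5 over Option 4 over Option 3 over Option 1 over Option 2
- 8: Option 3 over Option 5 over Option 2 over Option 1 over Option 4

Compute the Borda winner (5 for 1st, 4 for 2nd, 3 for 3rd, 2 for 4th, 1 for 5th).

Option 4

Option 1: 9×2 + 7×1 + 7×2 + 7×3 + 7×4 + 8×2 + 8×2 = 120
Option 2: 9×1 + 7×3 + 7×4 + 7×4 + 7×3 + 8×1 + 8×3 = 139
Option 3: 9×5 + 7×5 + 7×1 + 7×2 + 7×2 + 8×3 + 8×5 = 179
Option 4: 9×4 + 7×2 + 7×3 + 7×5 + 7×5 + 8×4 + 8×1 = 181
Option 5: 9×3 + 7×4 + 7×5 + 7×1 + 7×1 + 8×5 + 8×4 = 176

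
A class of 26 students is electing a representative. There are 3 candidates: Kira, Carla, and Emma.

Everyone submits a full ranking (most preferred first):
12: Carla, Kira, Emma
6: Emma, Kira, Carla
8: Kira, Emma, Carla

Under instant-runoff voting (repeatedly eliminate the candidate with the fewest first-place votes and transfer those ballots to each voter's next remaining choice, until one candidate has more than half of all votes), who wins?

Round 1: Kira 8, Carla 12, Emma 6. Emma eliminated.
Round 2: Kira 14, Carla 12. Kira has a majority (≥14).

Kira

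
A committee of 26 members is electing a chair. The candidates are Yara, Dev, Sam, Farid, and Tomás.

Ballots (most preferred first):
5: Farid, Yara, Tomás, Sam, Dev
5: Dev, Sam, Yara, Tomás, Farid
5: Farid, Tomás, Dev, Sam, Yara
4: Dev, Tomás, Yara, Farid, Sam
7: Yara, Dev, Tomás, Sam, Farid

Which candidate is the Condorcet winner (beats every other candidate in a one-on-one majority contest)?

Dev

Dev vs Yara: 14–12
Dev vs Sam: 21–5
Dev vs Farid: 16–10
Dev vs Tomás: 16–10
Dev beats every other candidate.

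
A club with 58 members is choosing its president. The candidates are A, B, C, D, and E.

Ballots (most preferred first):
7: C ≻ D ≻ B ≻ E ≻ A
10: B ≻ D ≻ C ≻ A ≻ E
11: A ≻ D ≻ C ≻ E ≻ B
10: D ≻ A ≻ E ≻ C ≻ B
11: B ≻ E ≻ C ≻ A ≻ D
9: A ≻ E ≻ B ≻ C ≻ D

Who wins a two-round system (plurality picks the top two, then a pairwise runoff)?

Round 1 first-place votes: A 20, B 21, C 7, D 10, E 0. B and A advance.
Runoff: B is ranked above A on 28 ballots, A above B on 30.

A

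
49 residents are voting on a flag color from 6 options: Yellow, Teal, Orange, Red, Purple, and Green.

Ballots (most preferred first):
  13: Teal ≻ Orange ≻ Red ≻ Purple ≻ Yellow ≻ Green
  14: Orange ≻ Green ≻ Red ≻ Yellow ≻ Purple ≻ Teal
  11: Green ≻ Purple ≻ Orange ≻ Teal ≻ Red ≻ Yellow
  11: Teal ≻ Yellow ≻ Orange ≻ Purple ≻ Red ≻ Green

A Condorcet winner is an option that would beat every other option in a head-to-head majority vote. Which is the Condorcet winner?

Orange

Orange vs Yellow: 38–11
Orange vs Teal: 25–24
Orange vs Red: 49–0
Orange vs Purple: 38–11
Orange vs Green: 38–11
Orange beats every other option.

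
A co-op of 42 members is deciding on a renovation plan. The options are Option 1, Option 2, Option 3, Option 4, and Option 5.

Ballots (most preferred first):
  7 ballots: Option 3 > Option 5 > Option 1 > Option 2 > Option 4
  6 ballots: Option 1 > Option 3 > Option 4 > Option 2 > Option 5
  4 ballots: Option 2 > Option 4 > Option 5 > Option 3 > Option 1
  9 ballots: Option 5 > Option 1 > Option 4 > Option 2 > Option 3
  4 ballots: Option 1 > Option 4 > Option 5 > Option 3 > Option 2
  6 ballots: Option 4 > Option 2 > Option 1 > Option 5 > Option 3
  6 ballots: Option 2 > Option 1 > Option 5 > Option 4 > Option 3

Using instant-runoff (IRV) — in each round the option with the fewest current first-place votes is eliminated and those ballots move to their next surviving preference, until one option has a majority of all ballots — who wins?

Round 1: Option 1 10, Option 2 10, Option 3 7, Option 4 6, Option 5 9. Option 4 eliminated.
Round 2: Option 1 10, Option 2 16, Option 3 7, Option 5 9. Option 3 eliminated.
Round 3: Option 1 10, Option 2 16, Option 5 16. Option 1 eliminated.
Round 4: Option 2 22, Option 5 20. Option 2 has a majority (≥22).

Option 2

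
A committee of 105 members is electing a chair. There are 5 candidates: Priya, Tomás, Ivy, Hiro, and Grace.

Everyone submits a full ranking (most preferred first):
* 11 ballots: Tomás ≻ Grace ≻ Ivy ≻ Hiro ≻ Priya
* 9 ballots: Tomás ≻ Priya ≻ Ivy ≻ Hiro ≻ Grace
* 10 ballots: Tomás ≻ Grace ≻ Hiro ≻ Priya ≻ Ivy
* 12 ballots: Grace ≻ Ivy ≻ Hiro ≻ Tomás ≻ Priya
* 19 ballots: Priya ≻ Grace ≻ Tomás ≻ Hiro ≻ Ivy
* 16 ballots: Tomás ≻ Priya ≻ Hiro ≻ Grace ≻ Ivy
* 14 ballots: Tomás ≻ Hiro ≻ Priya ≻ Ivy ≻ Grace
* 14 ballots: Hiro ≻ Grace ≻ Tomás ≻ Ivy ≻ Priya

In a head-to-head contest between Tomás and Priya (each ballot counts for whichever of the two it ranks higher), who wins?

Tomás

Tomás is ranked above Priya on 86 ballots; Priya above Tomás on 19.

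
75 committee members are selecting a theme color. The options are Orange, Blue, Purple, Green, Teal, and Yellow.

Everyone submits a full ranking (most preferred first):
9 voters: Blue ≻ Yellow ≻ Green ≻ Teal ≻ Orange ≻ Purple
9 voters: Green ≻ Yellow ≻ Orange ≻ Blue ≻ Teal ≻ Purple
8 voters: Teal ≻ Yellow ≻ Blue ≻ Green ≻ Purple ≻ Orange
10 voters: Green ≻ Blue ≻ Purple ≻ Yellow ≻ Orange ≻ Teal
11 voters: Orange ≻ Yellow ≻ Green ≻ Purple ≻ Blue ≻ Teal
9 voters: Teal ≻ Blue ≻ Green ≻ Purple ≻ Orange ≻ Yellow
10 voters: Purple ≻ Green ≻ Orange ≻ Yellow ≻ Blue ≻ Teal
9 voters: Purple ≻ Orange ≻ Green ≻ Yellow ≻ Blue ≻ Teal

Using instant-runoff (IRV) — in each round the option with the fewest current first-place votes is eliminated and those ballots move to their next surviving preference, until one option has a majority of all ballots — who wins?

Green

Round 1: Orange 11, Blue 9, Purple 19, Green 19, Teal 17, Yellow 0. Yellow eliminated.
Round 2: Orange 11, Blue 9, Purple 19, Green 19, Teal 17. Blue eliminated.
Round 3: Orange 11, Purple 19, Green 28, Teal 17. Orange eliminated.
Round 4: Purple 19, Green 39, Teal 17. Green has a majority (≥38).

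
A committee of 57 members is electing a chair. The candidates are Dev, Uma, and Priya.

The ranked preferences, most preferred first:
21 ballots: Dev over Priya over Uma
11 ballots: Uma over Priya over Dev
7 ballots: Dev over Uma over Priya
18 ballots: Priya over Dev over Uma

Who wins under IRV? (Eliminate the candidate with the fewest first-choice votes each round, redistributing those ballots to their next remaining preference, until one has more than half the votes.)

Priya

Round 1: Dev 28, Uma 11, Priya 18. Uma eliminated.
Round 2: Dev 28, Priya 29. Priya has a majority (≥29).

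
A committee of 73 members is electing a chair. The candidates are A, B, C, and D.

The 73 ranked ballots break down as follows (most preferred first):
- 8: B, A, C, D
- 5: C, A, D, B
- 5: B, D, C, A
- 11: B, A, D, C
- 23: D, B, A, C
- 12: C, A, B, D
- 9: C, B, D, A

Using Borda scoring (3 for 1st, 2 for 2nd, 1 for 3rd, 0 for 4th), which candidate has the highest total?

B

A: 8×2 + 5×2 + 5×0 + 11×2 + 23×1 + 12×2 + 9×0 = 95
B: 8×3 + 5×0 + 5×3 + 11×3 + 23×2 + 12×1 + 9×2 = 148
C: 8×1 + 5×3 + 5×1 + 11×0 + 23×0 + 12×3 + 9×3 = 91
D: 8×0 + 5×1 + 5×2 + 11×1 + 23×3 + 12×0 + 9×1 = 104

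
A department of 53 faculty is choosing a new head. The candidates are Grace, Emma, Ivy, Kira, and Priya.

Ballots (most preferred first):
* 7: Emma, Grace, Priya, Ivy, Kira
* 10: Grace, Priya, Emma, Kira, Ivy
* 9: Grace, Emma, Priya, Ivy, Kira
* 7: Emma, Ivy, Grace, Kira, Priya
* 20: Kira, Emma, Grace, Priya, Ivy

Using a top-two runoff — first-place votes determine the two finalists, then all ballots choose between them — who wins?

Round 1 first-place votes: Grace 19, Emma 14, Ivy 0, Kira 20, Priya 0. Kira and Grace advance.
Runoff: Kira is ranked above Grace on 20 ballots, Grace above Kira on 33.

Grace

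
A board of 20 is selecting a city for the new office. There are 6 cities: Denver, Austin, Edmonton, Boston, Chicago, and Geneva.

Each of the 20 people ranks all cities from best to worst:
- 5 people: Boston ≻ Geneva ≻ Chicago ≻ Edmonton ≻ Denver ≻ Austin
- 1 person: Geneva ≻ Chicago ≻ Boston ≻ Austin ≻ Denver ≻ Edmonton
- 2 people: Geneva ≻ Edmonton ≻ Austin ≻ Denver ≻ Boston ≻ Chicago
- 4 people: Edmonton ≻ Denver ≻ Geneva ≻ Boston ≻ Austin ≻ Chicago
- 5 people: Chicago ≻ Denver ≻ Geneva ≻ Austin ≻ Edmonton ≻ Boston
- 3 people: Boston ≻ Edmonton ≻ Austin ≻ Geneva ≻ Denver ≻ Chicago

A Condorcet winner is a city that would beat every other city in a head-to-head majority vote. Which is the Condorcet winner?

Geneva vs Denver: 11–9
Geneva vs Austin: 17–3
Geneva vs Edmonton: 13–7
Geneva vs Boston: 12–8
Geneva vs Chicago: 15–5
Geneva beats every other city.

Geneva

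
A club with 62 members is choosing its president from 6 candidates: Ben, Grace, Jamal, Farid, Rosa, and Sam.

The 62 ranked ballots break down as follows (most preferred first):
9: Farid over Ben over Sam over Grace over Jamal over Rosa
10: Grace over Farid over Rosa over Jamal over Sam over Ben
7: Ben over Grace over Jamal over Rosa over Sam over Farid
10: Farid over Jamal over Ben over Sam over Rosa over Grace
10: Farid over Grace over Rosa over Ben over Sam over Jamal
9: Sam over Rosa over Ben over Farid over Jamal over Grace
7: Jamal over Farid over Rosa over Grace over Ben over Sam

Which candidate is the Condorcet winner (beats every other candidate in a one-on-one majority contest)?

Farid vs Ben: 46–16
Farid vs Grace: 45–17
Farid vs Jamal: 48–14
Farid vs Rosa: 46–16
Farid vs Sam: 46–16
Farid beats every other candidate.

Farid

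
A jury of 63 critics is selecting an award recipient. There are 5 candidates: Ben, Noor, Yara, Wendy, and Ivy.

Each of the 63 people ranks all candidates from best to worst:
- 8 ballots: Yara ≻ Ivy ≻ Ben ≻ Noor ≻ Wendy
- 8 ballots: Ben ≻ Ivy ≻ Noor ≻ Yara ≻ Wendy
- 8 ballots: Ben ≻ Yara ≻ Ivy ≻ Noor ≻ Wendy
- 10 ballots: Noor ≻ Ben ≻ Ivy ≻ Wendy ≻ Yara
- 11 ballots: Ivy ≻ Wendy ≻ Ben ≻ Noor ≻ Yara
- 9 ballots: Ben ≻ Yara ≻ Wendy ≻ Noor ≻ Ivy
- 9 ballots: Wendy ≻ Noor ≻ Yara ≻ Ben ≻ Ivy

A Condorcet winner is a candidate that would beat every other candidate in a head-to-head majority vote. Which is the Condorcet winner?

Ben vs Noor: 44–19
Ben vs Yara: 46–17
Ben vs Wendy: 43–20
Ben vs Ivy: 44–19
Ben beats every other candidate.

Ben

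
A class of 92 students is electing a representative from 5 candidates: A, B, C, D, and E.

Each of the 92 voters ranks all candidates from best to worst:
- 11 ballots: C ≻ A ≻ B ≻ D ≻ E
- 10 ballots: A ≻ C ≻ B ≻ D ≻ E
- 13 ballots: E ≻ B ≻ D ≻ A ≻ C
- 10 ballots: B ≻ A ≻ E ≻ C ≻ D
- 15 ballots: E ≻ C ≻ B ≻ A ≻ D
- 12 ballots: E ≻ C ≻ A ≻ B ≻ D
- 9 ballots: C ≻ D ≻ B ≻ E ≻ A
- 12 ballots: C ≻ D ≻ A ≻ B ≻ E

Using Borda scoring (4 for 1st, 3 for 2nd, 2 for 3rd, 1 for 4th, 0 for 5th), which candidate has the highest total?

A: 11×3 + 10×4 + 13×1 + 10×3 + 15×1 + 12×2 + 9×0 + 12×2 = 179
B: 11×2 + 10×2 + 13×3 + 10×4 + 15×2 + 12×1 + 9×2 + 12×1 = 193
C: 11×4 + 10×3 + 13×0 + 10×1 + 15×3 + 12×3 + 9×4 + 12×4 = 249
D: 11×1 + 10×1 + 13×2 + 10×0 + 15×0 + 12×0 + 9×3 + 12×3 = 110
E: 11×0 + 10×0 + 13×4 + 10×2 + 15×4 + 12×4 + 9×1 + 12×0 = 189

C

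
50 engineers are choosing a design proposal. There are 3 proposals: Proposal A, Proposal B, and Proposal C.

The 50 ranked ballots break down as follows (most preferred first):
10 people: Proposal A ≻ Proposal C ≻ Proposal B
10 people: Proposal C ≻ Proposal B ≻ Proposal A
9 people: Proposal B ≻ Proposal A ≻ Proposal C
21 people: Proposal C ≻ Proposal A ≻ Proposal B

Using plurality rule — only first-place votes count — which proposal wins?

First-place votes: Proposal A 10, Proposal B 9, Proposal C 31.

Proposal C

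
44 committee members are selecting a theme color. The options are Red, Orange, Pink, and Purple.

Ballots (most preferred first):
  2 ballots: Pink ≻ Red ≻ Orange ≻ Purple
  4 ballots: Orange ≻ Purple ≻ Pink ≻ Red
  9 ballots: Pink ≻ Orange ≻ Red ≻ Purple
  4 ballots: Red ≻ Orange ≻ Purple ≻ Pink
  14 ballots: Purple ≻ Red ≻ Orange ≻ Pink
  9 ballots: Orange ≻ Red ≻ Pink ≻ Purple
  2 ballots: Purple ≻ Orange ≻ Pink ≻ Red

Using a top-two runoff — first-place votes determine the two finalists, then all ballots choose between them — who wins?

Orange

Round 1 first-place votes: Red 4, Orange 13, Pink 11, Purple 16. Purple and Orange advance.
Runoff: Purple is ranked above Orange on 16 ballots, Orange above Purple on 28.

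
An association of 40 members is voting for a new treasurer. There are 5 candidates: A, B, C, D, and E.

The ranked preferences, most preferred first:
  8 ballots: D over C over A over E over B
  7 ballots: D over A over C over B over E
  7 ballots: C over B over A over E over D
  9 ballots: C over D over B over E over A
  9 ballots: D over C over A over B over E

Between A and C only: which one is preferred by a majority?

A is ranked above C on 7 ballots; C above A on 33.

C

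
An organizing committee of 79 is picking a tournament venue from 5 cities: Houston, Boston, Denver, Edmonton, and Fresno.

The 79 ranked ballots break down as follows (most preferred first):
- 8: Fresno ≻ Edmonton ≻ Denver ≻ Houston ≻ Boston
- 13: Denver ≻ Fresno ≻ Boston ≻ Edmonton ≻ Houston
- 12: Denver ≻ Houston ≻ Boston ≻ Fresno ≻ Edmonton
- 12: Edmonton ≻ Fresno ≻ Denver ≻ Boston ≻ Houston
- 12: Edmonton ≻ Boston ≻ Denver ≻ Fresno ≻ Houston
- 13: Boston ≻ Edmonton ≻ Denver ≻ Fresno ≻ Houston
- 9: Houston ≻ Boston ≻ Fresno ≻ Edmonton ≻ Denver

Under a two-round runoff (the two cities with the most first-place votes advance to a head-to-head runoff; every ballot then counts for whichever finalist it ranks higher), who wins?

Round 1 first-place votes: Houston 9, Boston 13, Denver 25, Edmonton 24, Fresno 8. Denver and Edmonton advance.
Runoff: Denver is ranked above Edmonton on 25 ballots, Edmonton above Denver on 54.

Edmonton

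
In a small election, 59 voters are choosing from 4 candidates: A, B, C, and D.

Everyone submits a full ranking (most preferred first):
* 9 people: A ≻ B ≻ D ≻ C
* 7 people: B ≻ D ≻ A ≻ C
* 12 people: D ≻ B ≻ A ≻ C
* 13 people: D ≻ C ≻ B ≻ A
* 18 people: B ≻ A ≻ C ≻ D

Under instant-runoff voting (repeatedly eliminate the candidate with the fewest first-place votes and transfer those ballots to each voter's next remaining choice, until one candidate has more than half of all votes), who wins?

Round 1: A 9, B 25, C 0, D 25. C eliminated.
Round 2: A 9, B 25, D 25. A eliminated.
Round 3: B 34, D 25. B has a majority (≥30).

B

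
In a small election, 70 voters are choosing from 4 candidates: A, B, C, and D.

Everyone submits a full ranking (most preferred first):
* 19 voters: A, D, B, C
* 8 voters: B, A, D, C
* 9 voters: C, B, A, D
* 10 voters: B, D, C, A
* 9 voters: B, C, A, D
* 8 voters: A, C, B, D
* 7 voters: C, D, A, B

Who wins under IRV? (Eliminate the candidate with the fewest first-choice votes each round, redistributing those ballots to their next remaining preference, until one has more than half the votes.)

Round 1: A 27, B 27, C 16, D 0. D eliminated.
Round 2: A 27, B 27, C 16. C eliminated.
Round 3: A 34, B 36. B has a majority (≥36).

B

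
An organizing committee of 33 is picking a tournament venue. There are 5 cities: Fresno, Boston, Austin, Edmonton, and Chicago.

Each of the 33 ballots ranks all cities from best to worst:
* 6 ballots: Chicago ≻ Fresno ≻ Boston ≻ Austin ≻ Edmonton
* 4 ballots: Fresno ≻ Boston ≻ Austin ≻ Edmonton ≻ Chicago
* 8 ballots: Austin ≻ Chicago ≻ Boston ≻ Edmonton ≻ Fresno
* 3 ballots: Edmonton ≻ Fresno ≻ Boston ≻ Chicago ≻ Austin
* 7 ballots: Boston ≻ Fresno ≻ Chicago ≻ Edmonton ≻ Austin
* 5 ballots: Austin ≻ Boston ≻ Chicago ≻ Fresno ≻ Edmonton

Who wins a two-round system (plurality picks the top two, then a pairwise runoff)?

Boston

Round 1 first-place votes: Fresno 4, Boston 7, Austin 13, Edmonton 3, Chicago 6. Austin and Boston advance.
Runoff: Austin is ranked above Boston on 13 ballots, Boston above Austin on 20.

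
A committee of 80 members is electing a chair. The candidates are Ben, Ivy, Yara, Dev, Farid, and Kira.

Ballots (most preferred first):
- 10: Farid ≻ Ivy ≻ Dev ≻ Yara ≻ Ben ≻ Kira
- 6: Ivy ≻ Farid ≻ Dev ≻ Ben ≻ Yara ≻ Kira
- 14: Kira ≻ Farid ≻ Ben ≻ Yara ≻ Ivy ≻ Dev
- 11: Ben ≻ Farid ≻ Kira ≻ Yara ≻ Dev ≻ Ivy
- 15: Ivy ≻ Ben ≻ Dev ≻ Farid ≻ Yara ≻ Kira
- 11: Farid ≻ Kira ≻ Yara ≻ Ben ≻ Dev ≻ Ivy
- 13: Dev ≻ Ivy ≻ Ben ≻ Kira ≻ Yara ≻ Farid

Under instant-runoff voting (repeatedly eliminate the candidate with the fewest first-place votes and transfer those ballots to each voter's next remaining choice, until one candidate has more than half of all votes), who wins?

Farid

Round 1: Ben 11, Ivy 21, Yara 0, Dev 13, Farid 21, Kira 14. Yara eliminated.
Round 2: Ben 11, Ivy 21, Dev 13, Farid 21, Kira 14. Ben eliminated.
Round 3: Ivy 21, Dev 13, Farid 32, Kira 14. Dev eliminated.
Round 4: Ivy 34, Farid 32, Kira 14. Kira eliminated.
Round 5: Ivy 34, Farid 46. Farid has a majority (≥41).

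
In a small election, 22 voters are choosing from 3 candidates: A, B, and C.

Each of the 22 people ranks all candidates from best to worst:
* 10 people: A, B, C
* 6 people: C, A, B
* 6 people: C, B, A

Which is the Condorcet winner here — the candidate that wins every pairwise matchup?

C

C vs A: 12–10
C vs B: 12–10
C beats every other candidate.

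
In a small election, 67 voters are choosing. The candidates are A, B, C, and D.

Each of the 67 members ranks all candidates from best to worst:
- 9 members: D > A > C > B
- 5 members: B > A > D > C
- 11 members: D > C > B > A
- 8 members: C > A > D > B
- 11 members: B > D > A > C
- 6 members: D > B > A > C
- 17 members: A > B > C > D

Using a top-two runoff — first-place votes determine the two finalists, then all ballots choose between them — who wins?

Round 1 first-place votes: A 17, B 16, C 8, D 26. D and A advance.
Runoff: D is ranked above A on 37 ballots, A above D on 30.

D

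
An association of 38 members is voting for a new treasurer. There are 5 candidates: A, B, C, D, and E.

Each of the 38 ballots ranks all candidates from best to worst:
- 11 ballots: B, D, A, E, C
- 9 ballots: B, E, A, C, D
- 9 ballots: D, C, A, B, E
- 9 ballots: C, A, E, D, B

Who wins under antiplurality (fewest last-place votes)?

Last-place votes: A 0, B 9, C 11, D 9, E 9.

A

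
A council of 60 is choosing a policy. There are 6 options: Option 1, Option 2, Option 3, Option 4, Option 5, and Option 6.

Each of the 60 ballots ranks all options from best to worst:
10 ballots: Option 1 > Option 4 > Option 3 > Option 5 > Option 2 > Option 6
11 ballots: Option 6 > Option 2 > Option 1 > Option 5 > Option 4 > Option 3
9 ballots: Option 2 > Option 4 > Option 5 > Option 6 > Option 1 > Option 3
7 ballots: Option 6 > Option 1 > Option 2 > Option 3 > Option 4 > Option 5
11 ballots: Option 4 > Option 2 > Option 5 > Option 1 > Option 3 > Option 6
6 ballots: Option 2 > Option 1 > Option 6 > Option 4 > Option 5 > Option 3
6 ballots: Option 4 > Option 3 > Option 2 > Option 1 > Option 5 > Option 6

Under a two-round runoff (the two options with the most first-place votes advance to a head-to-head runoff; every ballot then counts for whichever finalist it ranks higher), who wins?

Option 4

Round 1 first-place votes: Option 1 10, Option 2 15, Option 3 0, Option 4 17, Option 5 0, Option 6 18. Option 6 and Option 4 advance.
Runoff: Option 6 is ranked above Option 4 on 24 ballots, Option 4 above Option 6 on 36.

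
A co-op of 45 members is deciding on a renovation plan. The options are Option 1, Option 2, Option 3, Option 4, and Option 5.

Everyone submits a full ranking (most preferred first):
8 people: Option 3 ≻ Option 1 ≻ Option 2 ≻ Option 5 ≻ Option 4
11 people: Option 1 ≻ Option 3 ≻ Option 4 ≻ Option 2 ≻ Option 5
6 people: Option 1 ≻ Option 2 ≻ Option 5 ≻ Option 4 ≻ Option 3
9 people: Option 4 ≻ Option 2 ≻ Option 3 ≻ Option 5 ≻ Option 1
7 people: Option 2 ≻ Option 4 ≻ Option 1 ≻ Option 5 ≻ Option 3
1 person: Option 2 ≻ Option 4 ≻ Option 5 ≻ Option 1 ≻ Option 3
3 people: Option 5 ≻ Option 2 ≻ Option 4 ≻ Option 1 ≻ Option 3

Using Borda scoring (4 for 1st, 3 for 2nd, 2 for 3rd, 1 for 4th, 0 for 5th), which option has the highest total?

Option 2

Option 1: 8×3 + 11×4 + 6×4 + 9×0 + 7×2 + 1×1 + 3×1 = 110
Option 2: 8×2 + 11×1 + 6×3 + 9×3 + 7×4 + 1×4 + 3×3 = 113
Option 3: 8×4 + 11×3 + 6×0 + 9×2 + 7×0 + 1×0 + 3×0 = 83
Option 4: 8×0 + 11×2 + 6×1 + 9×4 + 7×3 + 1×3 + 3×2 = 94
Option 5: 8×1 + 11×0 + 6×2 + 9×1 + 7×1 + 1×2 + 3×4 = 50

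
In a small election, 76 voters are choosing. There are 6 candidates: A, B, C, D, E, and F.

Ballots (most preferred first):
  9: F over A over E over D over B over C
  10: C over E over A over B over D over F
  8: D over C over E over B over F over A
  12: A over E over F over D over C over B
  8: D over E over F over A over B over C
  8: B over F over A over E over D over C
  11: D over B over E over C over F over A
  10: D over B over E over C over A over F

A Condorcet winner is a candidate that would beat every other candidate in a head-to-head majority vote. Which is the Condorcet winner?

E vs A: 47–29
E vs B: 47–29
E vs C: 58–18
E vs D: 39–37
E vs F: 59–17
E beats every other candidate.

E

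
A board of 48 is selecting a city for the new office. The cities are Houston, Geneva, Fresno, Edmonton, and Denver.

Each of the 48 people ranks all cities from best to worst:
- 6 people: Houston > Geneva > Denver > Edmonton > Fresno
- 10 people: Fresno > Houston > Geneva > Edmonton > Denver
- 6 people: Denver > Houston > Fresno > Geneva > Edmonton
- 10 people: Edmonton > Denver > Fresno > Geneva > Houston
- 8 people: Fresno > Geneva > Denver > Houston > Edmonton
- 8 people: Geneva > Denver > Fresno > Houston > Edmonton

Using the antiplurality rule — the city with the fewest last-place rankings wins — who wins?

Last-place votes: Houston 10, Geneva 0, Fresno 6, Edmonton 22, Denver 10.

Geneva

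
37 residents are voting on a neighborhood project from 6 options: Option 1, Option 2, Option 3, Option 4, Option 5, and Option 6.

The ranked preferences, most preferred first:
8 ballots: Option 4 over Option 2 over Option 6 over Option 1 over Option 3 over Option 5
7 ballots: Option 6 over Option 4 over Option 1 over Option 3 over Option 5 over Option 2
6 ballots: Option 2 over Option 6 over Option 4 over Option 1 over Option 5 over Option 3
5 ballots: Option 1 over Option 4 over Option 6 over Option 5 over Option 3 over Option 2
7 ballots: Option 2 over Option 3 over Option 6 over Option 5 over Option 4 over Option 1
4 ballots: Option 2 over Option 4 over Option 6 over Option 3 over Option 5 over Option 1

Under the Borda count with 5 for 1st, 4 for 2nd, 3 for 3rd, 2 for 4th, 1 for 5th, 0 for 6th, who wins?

Option 6

Option 1: 8×2 + 7×3 + 6×2 + 5×5 + 7×0 + 4×0 = 74
Option 2: 8×4 + 7×0 + 6×5 + 5×0 + 7×5 + 4×5 = 117
Option 3: 8×1 + 7×2 + 6×0 + 5×1 + 7×4 + 4×2 = 63
Option 4: 8×5 + 7×4 + 6×3 + 5×4 + 7×1 + 4×4 = 129
Option 5: 8×0 + 7×1 + 6×1 + 5×2 + 7×2 + 4×1 = 41
Option 6: 8×3 + 7×5 + 6×4 + 5×3 + 7×3 + 4×3 = 131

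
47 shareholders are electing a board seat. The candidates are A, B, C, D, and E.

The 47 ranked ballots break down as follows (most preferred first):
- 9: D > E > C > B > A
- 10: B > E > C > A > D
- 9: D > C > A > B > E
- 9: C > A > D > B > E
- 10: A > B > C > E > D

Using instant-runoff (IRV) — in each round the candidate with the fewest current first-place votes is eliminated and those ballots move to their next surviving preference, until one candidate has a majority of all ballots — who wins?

A

Round 1: A 10, B 10, C 9, D 18, E 0. E eliminated.
Round 2: A 10, B 10, C 9, D 18. C eliminated.
Round 3: A 19, B 10, D 18. B eliminated.
Round 4: A 29, D 18. A has a majority (≥24).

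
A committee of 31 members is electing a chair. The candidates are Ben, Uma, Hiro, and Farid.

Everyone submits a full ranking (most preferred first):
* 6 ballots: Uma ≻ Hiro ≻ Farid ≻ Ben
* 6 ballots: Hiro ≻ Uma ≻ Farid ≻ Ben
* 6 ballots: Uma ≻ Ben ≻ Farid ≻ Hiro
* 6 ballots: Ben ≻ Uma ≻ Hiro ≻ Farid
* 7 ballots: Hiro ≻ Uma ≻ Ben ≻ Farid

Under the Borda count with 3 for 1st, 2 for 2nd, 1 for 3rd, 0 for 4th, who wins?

Ben: 6×0 + 6×0 + 6×2 + 6×3 + 7×1 = 37
Uma: 6×3 + 6×2 + 6×3 + 6×2 + 7×2 = 74
Hiro: 6×2 + 6×3 + 6×0 + 6×1 + 7×3 = 57
Farid: 6×1 + 6×1 + 6×1 + 6×0 + 7×0 = 18

Uma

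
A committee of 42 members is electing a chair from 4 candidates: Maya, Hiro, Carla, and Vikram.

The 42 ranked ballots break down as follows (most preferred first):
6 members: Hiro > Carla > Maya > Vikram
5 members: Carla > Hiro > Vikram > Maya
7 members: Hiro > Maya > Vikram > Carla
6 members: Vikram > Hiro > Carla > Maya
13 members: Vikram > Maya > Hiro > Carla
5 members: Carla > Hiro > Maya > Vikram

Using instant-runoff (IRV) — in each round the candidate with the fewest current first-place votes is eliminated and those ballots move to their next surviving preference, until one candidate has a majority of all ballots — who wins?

Round 1: Maya 0, Hiro 13, Carla 10, Vikram 19. Maya eliminated.
Round 2: Hiro 13, Carla 10, Vikram 19. Carla eliminated.
Round 3: Hiro 23, Vikram 19. Hiro has a majority (≥22).

Hiro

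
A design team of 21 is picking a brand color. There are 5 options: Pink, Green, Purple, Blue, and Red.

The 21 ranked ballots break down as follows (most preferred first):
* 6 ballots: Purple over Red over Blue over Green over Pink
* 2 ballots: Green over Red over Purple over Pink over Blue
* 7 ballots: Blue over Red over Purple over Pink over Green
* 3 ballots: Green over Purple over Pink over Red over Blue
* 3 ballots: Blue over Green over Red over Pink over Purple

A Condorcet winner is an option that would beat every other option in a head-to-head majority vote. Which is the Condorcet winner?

Red

Red vs Pink: 18–3
Red vs Green: 13–8
Red vs Purple: 12–9
Red vs Blue: 11–10
Red beats every other option.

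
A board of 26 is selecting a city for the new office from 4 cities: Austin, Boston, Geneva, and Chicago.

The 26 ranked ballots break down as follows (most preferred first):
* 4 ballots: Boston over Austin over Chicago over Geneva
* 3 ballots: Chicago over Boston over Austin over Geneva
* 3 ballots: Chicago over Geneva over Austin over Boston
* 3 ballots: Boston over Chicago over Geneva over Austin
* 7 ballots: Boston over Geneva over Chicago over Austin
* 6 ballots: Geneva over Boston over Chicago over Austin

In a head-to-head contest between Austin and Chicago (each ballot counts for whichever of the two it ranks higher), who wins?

Chicago

Austin is ranked above Chicago on 4 ballots; Chicago above Austin on 22.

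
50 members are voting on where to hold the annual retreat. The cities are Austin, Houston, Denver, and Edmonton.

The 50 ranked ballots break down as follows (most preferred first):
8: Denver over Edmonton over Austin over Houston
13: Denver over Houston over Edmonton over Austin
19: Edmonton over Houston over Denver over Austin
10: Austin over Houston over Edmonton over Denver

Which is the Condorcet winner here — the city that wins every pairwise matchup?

Edmonton

Edmonton vs Austin: 40–10
Edmonton vs Houston: 27–23
Edmonton vs Denver: 29–21
Edmonton beats every other city.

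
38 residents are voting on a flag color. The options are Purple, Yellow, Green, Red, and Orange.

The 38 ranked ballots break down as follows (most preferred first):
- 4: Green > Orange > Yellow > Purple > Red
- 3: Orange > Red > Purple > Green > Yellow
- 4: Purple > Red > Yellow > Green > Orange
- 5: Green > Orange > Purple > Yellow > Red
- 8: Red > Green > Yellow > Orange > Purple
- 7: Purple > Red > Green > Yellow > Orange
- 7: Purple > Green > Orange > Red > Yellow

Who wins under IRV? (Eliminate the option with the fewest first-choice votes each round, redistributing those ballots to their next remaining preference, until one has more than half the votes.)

Purple

Round 1: Purple 18, Yellow 0, Green 9, Red 8, Orange 3. Yellow eliminated.
Round 2: Purple 18, Green 9, Red 8, Orange 3. Orange eliminated.
Round 3: Purple 18, Green 9, Red 11. Green eliminated.
Round 4: Purple 27, Red 11. Purple has a majority (≥20).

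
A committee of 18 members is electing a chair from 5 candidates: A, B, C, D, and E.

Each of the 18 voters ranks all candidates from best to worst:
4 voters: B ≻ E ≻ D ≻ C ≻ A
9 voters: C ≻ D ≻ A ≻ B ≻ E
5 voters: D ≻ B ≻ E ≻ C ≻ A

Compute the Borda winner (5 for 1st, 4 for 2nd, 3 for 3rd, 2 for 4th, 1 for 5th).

A: 4×1 + 9×3 + 5×1 = 36
B: 4×5 + 9×2 + 5×4 = 58
C: 4×2 + 9×5 + 5×2 = 63
D: 4×3 + 9×4 + 5×5 = 73
E: 4×4 + 9×1 + 5×3 = 40

D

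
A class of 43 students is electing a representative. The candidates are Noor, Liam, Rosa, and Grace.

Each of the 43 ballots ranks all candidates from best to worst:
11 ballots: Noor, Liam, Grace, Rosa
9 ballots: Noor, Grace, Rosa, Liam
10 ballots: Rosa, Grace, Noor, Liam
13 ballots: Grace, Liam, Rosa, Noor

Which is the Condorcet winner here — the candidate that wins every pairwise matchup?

Grace

Grace vs Noor: 23–20
Grace vs Liam: 32–11
Grace vs Rosa: 33–10
Grace beats every other candidate.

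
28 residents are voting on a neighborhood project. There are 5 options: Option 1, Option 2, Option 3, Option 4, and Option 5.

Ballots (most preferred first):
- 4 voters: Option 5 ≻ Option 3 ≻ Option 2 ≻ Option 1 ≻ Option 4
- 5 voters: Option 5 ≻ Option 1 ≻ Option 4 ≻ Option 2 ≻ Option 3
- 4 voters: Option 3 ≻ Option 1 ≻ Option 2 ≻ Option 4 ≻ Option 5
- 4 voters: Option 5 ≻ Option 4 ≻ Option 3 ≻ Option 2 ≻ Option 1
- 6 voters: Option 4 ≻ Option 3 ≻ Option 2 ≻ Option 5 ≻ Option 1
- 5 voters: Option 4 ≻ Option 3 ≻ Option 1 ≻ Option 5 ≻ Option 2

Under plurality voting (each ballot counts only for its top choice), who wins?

First-place votes: Option 1 0, Option 2 0, Option 3 4, Option 4 11, Option 5 13.

Option 5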